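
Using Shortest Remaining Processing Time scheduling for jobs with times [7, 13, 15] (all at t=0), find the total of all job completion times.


Since all jobs arrive at t=0, SRPT equals SPT ordering.
SPT order: [7, 13, 15]
Completion times:
  Job 1: p=7, C=7
  Job 2: p=13, C=20
  Job 3: p=15, C=35
Total completion time = 7 + 20 + 35 = 62

62


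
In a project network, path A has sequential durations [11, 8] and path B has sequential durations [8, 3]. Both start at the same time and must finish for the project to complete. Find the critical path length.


Path A total = 11 + 8 = 19
Path B total = 8 + 3 = 11
Critical path = longest path = max(19, 11) = 19

19


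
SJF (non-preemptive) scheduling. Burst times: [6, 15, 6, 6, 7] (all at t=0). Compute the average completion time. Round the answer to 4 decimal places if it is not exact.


SJF order (ascending): [6, 6, 6, 7, 15]
Completion times:
  Job 1: burst=6, C=6
  Job 2: burst=6, C=12
  Job 3: burst=6, C=18
  Job 4: burst=7, C=25
  Job 5: burst=15, C=40
Average completion = 101/5 = 20.2

20.2


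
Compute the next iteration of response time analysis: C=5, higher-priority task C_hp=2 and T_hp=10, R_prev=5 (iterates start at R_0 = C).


R_next = C + ceil(R_prev / T_hp) * C_hp
ceil(5 / 10) = ceil(0.5) = 1
Interference = 1 * 2 = 2
R_next = 5 + 2 = 7

7


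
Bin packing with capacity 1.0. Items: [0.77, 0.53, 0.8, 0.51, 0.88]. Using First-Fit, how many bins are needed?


Place items sequentially using First-Fit:
  Item 0.77 -> new Bin 1
  Item 0.53 -> new Bin 2
  Item 0.8 -> new Bin 3
  Item 0.51 -> new Bin 4
  Item 0.88 -> new Bin 5
Total bins used = 5

5


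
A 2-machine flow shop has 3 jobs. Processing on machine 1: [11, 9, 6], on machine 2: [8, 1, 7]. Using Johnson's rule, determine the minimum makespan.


Apply Johnson's rule:
  Group 1 (a <= b): [(3, 6, 7)]
  Group 2 (a > b): [(1, 11, 8), (2, 9, 1)]
Optimal job order: [3, 1, 2]
Schedule:
  Job 3: M1 done at 6, M2 done at 13
  Job 1: M1 done at 17, M2 done at 25
  Job 2: M1 done at 26, M2 done at 27
Makespan = 27

27


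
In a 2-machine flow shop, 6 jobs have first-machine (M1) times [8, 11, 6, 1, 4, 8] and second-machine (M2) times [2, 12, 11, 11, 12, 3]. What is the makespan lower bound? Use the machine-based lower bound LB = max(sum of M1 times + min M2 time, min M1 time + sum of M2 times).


LB1 = sum(M1 times) + min(M2 times) = 38 + 2 = 40
LB2 = min(M1 times) + sum(M2 times) = 1 + 51 = 52
Lower bound = max(LB1, LB2) = max(40, 52) = 52

52


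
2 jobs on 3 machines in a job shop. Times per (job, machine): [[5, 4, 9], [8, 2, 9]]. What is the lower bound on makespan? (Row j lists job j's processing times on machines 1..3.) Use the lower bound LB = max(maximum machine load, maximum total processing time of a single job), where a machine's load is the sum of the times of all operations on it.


Machine loads:
  Machine 1: 5 + 8 = 13
  Machine 2: 4 + 2 = 6
  Machine 3: 9 + 9 = 18
Max machine load = 18
Job totals:
  Job 1: 18
  Job 2: 19
Max job total = 19
Lower bound = max(18, 19) = 19

19


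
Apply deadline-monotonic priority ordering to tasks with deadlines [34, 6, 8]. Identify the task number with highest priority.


Sort tasks by relative deadline (ascending):
  Task 2: deadline = 6
  Task 3: deadline = 8
  Task 1: deadline = 34
Priority order (highest first): [2, 3, 1]
Highest priority task = 2

2


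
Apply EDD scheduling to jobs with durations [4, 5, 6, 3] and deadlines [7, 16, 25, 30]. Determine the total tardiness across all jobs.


Sort by due date (EDD order): [(4, 7), (5, 16), (6, 25), (3, 30)]
Compute completion times and tardiness:
  Job 1: p=4, d=7, C=4, tardiness=max(0,4-7)=0
  Job 2: p=5, d=16, C=9, tardiness=max(0,9-16)=0
  Job 3: p=6, d=25, C=15, tardiness=max(0,15-25)=0
  Job 4: p=3, d=30, C=18, tardiness=max(0,18-30)=0
Total tardiness = 0

0


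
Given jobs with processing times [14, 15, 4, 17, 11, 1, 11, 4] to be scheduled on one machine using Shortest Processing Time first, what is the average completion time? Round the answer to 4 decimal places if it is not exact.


Sort jobs by processing time (SPT order): [1, 4, 4, 11, 11, 14, 15, 17]
Compute completion times sequentially:
  Job 1: processing = 1, completes at 1
  Job 2: processing = 4, completes at 5
  Job 3: processing = 4, completes at 9
  Job 4: processing = 11, completes at 20
  Job 5: processing = 11, completes at 31
  Job 6: processing = 14, completes at 45
  Job 7: processing = 15, completes at 60
  Job 8: processing = 17, completes at 77
Sum of completion times = 248
Average completion time = 248/8 = 31.0

31.0


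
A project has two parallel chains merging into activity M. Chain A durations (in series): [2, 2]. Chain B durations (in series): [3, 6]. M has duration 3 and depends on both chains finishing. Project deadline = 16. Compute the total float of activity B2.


Forward pass: ES(B2) = sum of predecessors on chain B = 3
EF = ES + duration = 3 + 6 = 9
Backward pass: LF(M) = deadline = 16; LS(M) = 16 - 3 = 13
LF(B2) = LS(M) - sum(successors on chain B) = 13 - 0 = 13
LS = LF - duration = 13 - 6 = 7
Total float = LS - ES = 7 - 3 = 4

4


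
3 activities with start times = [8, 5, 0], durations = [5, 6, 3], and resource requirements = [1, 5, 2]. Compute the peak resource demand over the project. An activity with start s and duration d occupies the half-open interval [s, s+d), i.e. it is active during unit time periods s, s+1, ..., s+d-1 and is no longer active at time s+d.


Each activity i is active on [start_i, start_i + duration_i).
Compute total resource usage per time slot:
  t=0: active resources = [2], total = 2
  t=1: active resources = [2], total = 2
  t=2: active resources = [2], total = 2
  t=3: active resources = [], total = 0
  t=4: active resources = [], total = 0
  t=5: active resources = [5], total = 5
  t=6: active resources = [5], total = 5
  t=7: active resources = [5], total = 5
  t=8: active resources = [1, 5], total = 6
  t=9: active resources = [1, 5], total = 6
  t=10: active resources = [1, 5], total = 6
  t=11: active resources = [1], total = 1
  t=12: active resources = [1], total = 1
Peak resource demand = 6

6


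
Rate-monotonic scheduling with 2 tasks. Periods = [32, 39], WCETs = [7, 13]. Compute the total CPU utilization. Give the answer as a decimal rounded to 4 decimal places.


Compute individual utilizations (exact fractions):
  Task 1: C/T = 7/32 (approx. 0.2188)
  Task 2: C/T = 13/39 = 1/3 (approx. 0.3333)
Total utilization U = 7/32 + 1/3 = 53/96
Rounded to 4 decimal places: U = 0.5521
RM (Liu & Layland) bound for 2 tasks = 0.828427; compare with U = 53/96 (approx. 0.552083)
U <= bound, so schedulable by RM sufficient condition.

0.5521


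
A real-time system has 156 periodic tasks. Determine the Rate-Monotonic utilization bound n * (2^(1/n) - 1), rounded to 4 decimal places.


Compute 2^(1/156) = 1.0044531370
Subtract 1: 1.0044531370 - 1 = 0.0044531370
Multiply by n: 156 * 0.0044531370 = 0.6946893720
Round to 4 dp: 0.6947

0.6947


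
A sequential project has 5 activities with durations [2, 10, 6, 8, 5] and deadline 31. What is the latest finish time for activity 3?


LF(activity 3) = deadline - sum of successor durations
Successors: activities 4 through 5 with durations [8, 5]
Sum of successor durations = 13
LF = 31 - 13 = 18

18


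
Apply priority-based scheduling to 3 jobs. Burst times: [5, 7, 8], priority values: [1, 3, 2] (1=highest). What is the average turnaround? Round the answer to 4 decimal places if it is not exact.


Sort by priority (ascending = highest first):
Order: [(1, 5), (2, 8), (3, 7)]
Completion times:
  Priority 1, burst=5, C=5
  Priority 2, burst=8, C=13
  Priority 3, burst=7, C=20
Average turnaround = 38/3 = 12.6667

12.6667


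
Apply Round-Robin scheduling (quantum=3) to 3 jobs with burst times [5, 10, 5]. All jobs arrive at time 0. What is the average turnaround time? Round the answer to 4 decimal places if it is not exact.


Time quantum = 3
Execution trace:
  J1 runs 3 units, time = 3
  J2 runs 3 units, time = 6
  J3 runs 3 units, time = 9
  J1 runs 2 units, time = 11
  J2 runs 3 units, time = 14
  J3 runs 2 units, time = 16
  J2 runs 3 units, time = 19
  J2 runs 1 units, time = 20
Finish times: [11, 20, 16]
Average turnaround = 47/3 = 15.6667

15.6667


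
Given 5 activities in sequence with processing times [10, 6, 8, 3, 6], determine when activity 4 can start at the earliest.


Activity 4 starts after activities 1 through 3 complete.
Predecessor durations: [10, 6, 8]
ES = 10 + 6 + 8 = 24

24


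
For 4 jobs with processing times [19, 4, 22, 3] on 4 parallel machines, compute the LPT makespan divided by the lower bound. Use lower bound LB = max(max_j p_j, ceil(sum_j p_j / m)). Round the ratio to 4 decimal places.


LPT order: [22, 19, 4, 3]
Machine loads after assignment: [22, 19, 4, 3]
LPT makespan = 22
Lower bound = max(max_job, ceil(total/4)) = max(22, 12) = 22
Ratio = 22 / 22 = 1.0

1.0


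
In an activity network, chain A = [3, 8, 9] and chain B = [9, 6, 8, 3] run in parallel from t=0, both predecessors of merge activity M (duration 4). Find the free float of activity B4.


ES(B4) = sum of predecessors on chain B = 23
EF(B4) = ES + duration = 23 + 3 = 26
Successor of B4 is M. ES(M) = max(sum(A), sum(B)) = max(20, 26) = 26
Free float = ES(successor) - EF(current) = 26 - 26 = 0

0


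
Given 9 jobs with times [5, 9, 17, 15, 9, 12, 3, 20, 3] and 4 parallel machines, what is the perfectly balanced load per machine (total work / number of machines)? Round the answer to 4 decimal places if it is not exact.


Total processing time = 5 + 9 + 17 + 15 + 9 + 12 + 3 + 20 + 3 = 93
Number of machines = 4
Ideal balanced load = 93 / 4 = 23.25

23.25


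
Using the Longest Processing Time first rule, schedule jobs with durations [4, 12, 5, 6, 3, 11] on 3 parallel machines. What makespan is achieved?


Sort jobs in decreasing order (LPT): [12, 11, 6, 5, 4, 3]
Assign each job to the least loaded machine:
  Machine 1: jobs [12], load = 12
  Machine 2: jobs [11, 4], load = 15
  Machine 3: jobs [6, 5, 3], load = 14
Makespan = max load = 15

15


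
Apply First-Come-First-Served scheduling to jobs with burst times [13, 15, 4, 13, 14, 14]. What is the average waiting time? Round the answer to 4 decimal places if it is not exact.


FCFS order (as given): [13, 15, 4, 13, 14, 14]
Waiting times:
  Job 1: wait = 0
  Job 2: wait = 13
  Job 3: wait = 28
  Job 4: wait = 32
  Job 5: wait = 45
  Job 6: wait = 59
Sum of waiting times = 177
Average waiting time = 177/6 = 29.5

29.5


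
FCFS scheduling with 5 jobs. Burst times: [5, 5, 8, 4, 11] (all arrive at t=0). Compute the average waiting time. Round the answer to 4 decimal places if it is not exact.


FCFS order (as given): [5, 5, 8, 4, 11]
Waiting times:
  Job 1: wait = 0
  Job 2: wait = 5
  Job 3: wait = 10
  Job 4: wait = 18
  Job 5: wait = 22
Sum of waiting times = 55
Average waiting time = 55/5 = 11.0

11.0


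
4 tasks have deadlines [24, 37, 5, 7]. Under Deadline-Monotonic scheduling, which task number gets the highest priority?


Sort tasks by relative deadline (ascending):
  Task 3: deadline = 5
  Task 4: deadline = 7
  Task 1: deadline = 24
  Task 2: deadline = 37
Priority order (highest first): [3, 4, 1, 2]
Highest priority task = 3

3


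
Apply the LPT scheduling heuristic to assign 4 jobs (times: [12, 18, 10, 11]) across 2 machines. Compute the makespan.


Sort jobs in decreasing order (LPT): [18, 12, 11, 10]
Assign each job to the least loaded machine:
  Machine 1: jobs [18, 10], load = 28
  Machine 2: jobs [12, 11], load = 23
Makespan = max load = 28

28


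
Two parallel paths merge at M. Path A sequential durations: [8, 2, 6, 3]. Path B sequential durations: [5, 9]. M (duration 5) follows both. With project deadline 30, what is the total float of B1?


Forward pass: ES(B1) = sum of predecessors on chain B = 0
EF = ES + duration = 0 + 5 = 5
Backward pass: LF(M) = deadline = 30; LS(M) = 30 - 5 = 25
LF(B1) = LS(M) - sum(successors on chain B) = 25 - 9 = 16
LS = LF - duration = 16 - 5 = 11
Total float = LS - ES = 11 - 0 = 11

11


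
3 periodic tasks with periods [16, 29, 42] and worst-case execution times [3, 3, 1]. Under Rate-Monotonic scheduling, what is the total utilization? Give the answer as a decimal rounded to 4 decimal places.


Compute individual utilizations (exact fractions):
  Task 1: C/T = 3/16 (approx. 0.1875)
  Task 2: C/T = 3/29 (approx. 0.1034)
  Task 3: C/T = 1/42 (approx. 0.0238)
Total utilization U = 3/16 + 3/29 + 1/42 = 3067/9744
Rounded to 4 decimal places: U = 0.3148
RM (Liu & Layland) bound for 3 tasks = 0.779763; compare with U = 3067/9744 (approx. 0.314758)
U <= bound, so schedulable by RM sufficient condition.

0.3148


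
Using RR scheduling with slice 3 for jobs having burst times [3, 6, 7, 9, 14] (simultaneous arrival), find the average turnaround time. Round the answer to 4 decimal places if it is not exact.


Time quantum = 3
Execution trace:
  J1 runs 3 units, time = 3
  J2 runs 3 units, time = 6
  J3 runs 3 units, time = 9
  J4 runs 3 units, time = 12
  J5 runs 3 units, time = 15
  J2 runs 3 units, time = 18
  J3 runs 3 units, time = 21
  J4 runs 3 units, time = 24
  J5 runs 3 units, time = 27
  J3 runs 1 units, time = 28
  J4 runs 3 units, time = 31
  J5 runs 3 units, time = 34
  J5 runs 3 units, time = 37
  J5 runs 2 units, time = 39
Finish times: [3, 18, 28, 31, 39]
Average turnaround = 119/5 = 23.8

23.8


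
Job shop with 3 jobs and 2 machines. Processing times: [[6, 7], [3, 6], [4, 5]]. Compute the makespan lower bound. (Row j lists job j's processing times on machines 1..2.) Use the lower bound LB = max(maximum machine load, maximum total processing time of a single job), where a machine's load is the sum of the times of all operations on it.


Machine loads:
  Machine 1: 6 + 3 + 4 = 13
  Machine 2: 7 + 6 + 5 = 18
Max machine load = 18
Job totals:
  Job 1: 13
  Job 2: 9
  Job 3: 9
Max job total = 13
Lower bound = max(18, 13) = 18

18


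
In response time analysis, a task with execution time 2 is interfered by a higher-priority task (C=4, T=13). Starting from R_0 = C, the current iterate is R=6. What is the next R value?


R_next = C + ceil(R_prev / T_hp) * C_hp
ceil(6 / 13) = ceil(0.4615) = 1
Interference = 1 * 4 = 4
R_next = 2 + 4 = 6
R_next = R_prev, so the iteration has converged (response time = 6).

6


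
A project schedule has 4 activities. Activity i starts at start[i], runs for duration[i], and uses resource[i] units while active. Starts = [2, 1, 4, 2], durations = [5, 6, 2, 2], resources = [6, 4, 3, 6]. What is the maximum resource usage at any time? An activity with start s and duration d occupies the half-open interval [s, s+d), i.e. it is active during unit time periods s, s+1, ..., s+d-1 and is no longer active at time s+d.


Each activity i is active on [start_i, start_i + duration_i).
Compute total resource usage per time slot:
  t=0: active resources = [], total = 0
  t=1: active resources = [4], total = 4
  t=2: active resources = [6, 4, 6], total = 16
  t=3: active resources = [6, 4, 6], total = 16
  t=4: active resources = [6, 4, 3], total = 13
  t=5: active resources = [6, 4, 3], total = 13
  t=6: active resources = [6, 4], total = 10
Peak resource demand = 16

16


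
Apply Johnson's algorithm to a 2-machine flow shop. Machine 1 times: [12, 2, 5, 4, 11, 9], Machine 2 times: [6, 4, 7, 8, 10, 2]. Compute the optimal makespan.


Apply Johnson's rule:
  Group 1 (a <= b): [(2, 2, 4), (4, 4, 8), (3, 5, 7)]
  Group 2 (a > b): [(5, 11, 10), (1, 12, 6), (6, 9, 2)]
Optimal job order: [2, 4, 3, 5, 1, 6]
Schedule:
  Job 2: M1 done at 2, M2 done at 6
  Job 4: M1 done at 6, M2 done at 14
  Job 3: M1 done at 11, M2 done at 21
  Job 5: M1 done at 22, M2 done at 32
  Job 1: M1 done at 34, M2 done at 40
  Job 6: M1 done at 43, M2 done at 45
Makespan = 45

45


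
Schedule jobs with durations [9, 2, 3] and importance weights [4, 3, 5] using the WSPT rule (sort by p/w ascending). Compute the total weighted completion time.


Compute p/w ratios and sort ascending (WSPT): [(3, 5), (2, 3), (9, 4)]
Compute weighted completion times:
  Job (p=3,w=5): C=3, w*C=5*3=15
  Job (p=2,w=3): C=5, w*C=3*5=15
  Job (p=9,w=4): C=14, w*C=4*14=56
Total weighted completion time = 86

86


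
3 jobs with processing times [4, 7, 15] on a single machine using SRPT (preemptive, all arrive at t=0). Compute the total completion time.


Since all jobs arrive at t=0, SRPT equals SPT ordering.
SPT order: [4, 7, 15]
Completion times:
  Job 1: p=4, C=4
  Job 2: p=7, C=11
  Job 3: p=15, C=26
Total completion time = 4 + 11 + 26 = 41

41


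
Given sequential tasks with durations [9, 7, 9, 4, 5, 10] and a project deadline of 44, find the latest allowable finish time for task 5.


LF(activity 5) = deadline - sum of successor durations
Successors: activities 6 through 6 with durations [10]
Sum of successor durations = 10
LF = 44 - 10 = 34

34


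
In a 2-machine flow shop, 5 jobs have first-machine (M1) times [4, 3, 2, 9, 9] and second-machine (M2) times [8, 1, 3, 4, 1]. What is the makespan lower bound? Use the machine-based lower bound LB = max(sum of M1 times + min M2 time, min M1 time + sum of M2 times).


LB1 = sum(M1 times) + min(M2 times) = 27 + 1 = 28
LB2 = min(M1 times) + sum(M2 times) = 2 + 17 = 19
Lower bound = max(LB1, LB2) = max(28, 19) = 28

28


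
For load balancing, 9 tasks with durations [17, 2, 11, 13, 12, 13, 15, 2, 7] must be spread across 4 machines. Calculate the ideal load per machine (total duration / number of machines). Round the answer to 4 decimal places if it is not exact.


Total processing time = 17 + 2 + 11 + 13 + 12 + 13 + 15 + 2 + 7 = 92
Number of machines = 4
Ideal balanced load = 92 / 4 = 23.0

23.0


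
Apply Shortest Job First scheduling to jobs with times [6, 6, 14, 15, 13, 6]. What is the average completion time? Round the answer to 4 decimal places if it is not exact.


SJF order (ascending): [6, 6, 6, 13, 14, 15]
Completion times:
  Job 1: burst=6, C=6
  Job 2: burst=6, C=12
  Job 3: burst=6, C=18
  Job 4: burst=13, C=31
  Job 5: burst=14, C=45
  Job 6: burst=15, C=60
Average completion = 172/6 = 28.6667

28.6667


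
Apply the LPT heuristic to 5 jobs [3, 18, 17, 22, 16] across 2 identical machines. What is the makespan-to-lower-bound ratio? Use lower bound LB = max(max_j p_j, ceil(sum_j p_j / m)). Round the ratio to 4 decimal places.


LPT order: [22, 18, 17, 16, 3]
Machine loads after assignment: [38, 38]
LPT makespan = 38
Lower bound = max(max_job, ceil(total/2)) = max(22, 38) = 38
Ratio = 38 / 38 = 1.0

1.0


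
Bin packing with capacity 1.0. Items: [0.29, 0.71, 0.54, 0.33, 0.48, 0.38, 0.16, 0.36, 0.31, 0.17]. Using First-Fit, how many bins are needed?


Place items sequentially using First-Fit:
  Item 0.29 -> new Bin 1
  Item 0.71 -> Bin 1 (now 1.0)
  Item 0.54 -> new Bin 2
  Item 0.33 -> Bin 2 (now 0.87)
  Item 0.48 -> new Bin 3
  Item 0.38 -> Bin 3 (now 0.86)
  Item 0.16 -> new Bin 4
  Item 0.36 -> Bin 4 (now 0.52)
  Item 0.31 -> Bin 4 (now 0.83)
  Item 0.17 -> Bin 4 (now 1.0)
Total bins used = 4

4


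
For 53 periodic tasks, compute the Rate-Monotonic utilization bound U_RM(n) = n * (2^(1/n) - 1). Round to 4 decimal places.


Compute 2^(1/53) = 1.0131641430
Subtract 1: 1.0131641430 - 1 = 0.0131641430
Multiply by n: 53 * 0.0131641430 = 0.6976995790
Round to 4 dp: 0.6977

0.6977


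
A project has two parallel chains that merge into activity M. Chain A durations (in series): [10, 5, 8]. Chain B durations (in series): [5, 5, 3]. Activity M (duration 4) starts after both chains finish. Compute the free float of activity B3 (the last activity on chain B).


ES(B3) = sum of predecessors on chain B = 10
EF(B3) = ES + duration = 10 + 3 = 13
Successor of B3 is M. ES(M) = max(sum(A), sum(B)) = max(23, 13) = 23
Free float = ES(successor) - EF(current) = 23 - 13 = 10

10


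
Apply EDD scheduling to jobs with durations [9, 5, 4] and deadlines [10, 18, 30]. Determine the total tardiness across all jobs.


Sort by due date (EDD order): [(9, 10), (5, 18), (4, 30)]
Compute completion times and tardiness:
  Job 1: p=9, d=10, C=9, tardiness=max(0,9-10)=0
  Job 2: p=5, d=18, C=14, tardiness=max(0,14-18)=0
  Job 3: p=4, d=30, C=18, tardiness=max(0,18-30)=0
Total tardiness = 0

0


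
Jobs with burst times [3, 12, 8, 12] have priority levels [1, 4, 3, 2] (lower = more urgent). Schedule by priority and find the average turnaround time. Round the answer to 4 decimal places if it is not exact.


Sort by priority (ascending = highest first):
Order: [(1, 3), (2, 12), (3, 8), (4, 12)]
Completion times:
  Priority 1, burst=3, C=3
  Priority 2, burst=12, C=15
  Priority 3, burst=8, C=23
  Priority 4, burst=12, C=35
Average turnaround = 76/4 = 19.0

19.0


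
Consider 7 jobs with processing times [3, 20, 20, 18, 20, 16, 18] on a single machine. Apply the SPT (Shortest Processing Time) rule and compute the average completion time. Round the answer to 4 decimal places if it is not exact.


Sort jobs by processing time (SPT order): [3, 16, 18, 18, 20, 20, 20]
Compute completion times sequentially:
  Job 1: processing = 3, completes at 3
  Job 2: processing = 16, completes at 19
  Job 3: processing = 18, completes at 37
  Job 4: processing = 18, completes at 55
  Job 5: processing = 20, completes at 75
  Job 6: processing = 20, completes at 95
  Job 7: processing = 20, completes at 115
Sum of completion times = 399
Average completion time = 399/7 = 57.0

57.0


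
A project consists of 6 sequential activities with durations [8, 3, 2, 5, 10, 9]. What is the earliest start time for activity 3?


Activity 3 starts after activities 1 through 2 complete.
Predecessor durations: [8, 3]
ES = 8 + 3 = 11

11


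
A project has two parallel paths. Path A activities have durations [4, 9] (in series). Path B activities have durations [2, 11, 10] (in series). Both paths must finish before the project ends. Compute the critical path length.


Path A total = 4 + 9 = 13
Path B total = 2 + 11 + 10 = 23
Critical path = longest path = max(13, 23) = 23

23


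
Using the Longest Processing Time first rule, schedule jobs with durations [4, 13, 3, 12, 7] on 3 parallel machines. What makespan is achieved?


Sort jobs in decreasing order (LPT): [13, 12, 7, 4, 3]
Assign each job to the least loaded machine:
  Machine 1: jobs [13], load = 13
  Machine 2: jobs [12], load = 12
  Machine 3: jobs [7, 4, 3], load = 14
Makespan = max load = 14

14


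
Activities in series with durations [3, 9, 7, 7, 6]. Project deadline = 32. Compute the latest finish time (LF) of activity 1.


LF(activity 1) = deadline - sum of successor durations
Successors: activities 2 through 5 with durations [9, 7, 7, 6]
Sum of successor durations = 29
LF = 32 - 29 = 3

3


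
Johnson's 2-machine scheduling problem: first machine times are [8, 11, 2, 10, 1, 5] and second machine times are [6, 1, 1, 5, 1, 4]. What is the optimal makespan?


Apply Johnson's rule:
  Group 1 (a <= b): [(5, 1, 1)]
  Group 2 (a > b): [(1, 8, 6), (4, 10, 5), (6, 5, 4), (2, 11, 1), (3, 2, 1)]
Optimal job order: [5, 1, 4, 6, 2, 3]
Schedule:
  Job 5: M1 done at 1, M2 done at 2
  Job 1: M1 done at 9, M2 done at 15
  Job 4: M1 done at 19, M2 done at 24
  Job 6: M1 done at 24, M2 done at 28
  Job 2: M1 done at 35, M2 done at 36
  Job 3: M1 done at 37, M2 done at 38
Makespan = 38

38


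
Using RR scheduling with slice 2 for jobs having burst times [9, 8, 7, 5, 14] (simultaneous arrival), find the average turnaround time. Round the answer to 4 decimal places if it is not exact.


Time quantum = 2
Execution trace:
  J1 runs 2 units, time = 2
  J2 runs 2 units, time = 4
  J3 runs 2 units, time = 6
  J4 runs 2 units, time = 8
  J5 runs 2 units, time = 10
  J1 runs 2 units, time = 12
  J2 runs 2 units, time = 14
  J3 runs 2 units, time = 16
  J4 runs 2 units, time = 18
  J5 runs 2 units, time = 20
  J1 runs 2 units, time = 22
  J2 runs 2 units, time = 24
  J3 runs 2 units, time = 26
  J4 runs 1 units, time = 27
  J5 runs 2 units, time = 29
  J1 runs 2 units, time = 31
  J2 runs 2 units, time = 33
  J3 runs 1 units, time = 34
  J5 runs 2 units, time = 36
  J1 runs 1 units, time = 37
  J5 runs 2 units, time = 39
  J5 runs 2 units, time = 41
  J5 runs 2 units, time = 43
Finish times: [37, 33, 34, 27, 43]
Average turnaround = 174/5 = 34.8

34.8


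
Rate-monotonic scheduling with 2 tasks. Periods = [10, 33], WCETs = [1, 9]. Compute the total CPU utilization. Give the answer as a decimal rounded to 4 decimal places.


Compute individual utilizations (exact fractions):
  Task 1: C/T = 1/10 (approx. 0.1)
  Task 2: C/T = 9/33 = 3/11 (approx. 0.2727)
Total utilization U = 1/10 + 3/11 = 41/110
Rounded to 4 decimal places: U = 0.3727
RM (Liu & Layland) bound for 2 tasks = 0.828427; compare with U = 41/110 (approx. 0.372727)
U <= bound, so schedulable by RM sufficient condition.

0.3727


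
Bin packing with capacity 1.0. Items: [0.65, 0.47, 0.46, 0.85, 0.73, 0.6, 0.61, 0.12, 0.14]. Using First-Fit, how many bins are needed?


Place items sequentially using First-Fit:
  Item 0.65 -> new Bin 1
  Item 0.47 -> new Bin 2
  Item 0.46 -> Bin 2 (now 0.93)
  Item 0.85 -> new Bin 3
  Item 0.73 -> new Bin 4
  Item 0.6 -> new Bin 5
  Item 0.61 -> new Bin 6
  Item 0.12 -> Bin 1 (now 0.77)
  Item 0.14 -> Bin 1 (now 0.91)
Total bins used = 6

6


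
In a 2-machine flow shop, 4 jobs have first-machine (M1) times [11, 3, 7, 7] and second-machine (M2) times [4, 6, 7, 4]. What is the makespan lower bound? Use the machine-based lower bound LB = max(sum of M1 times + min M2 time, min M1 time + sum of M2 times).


LB1 = sum(M1 times) + min(M2 times) = 28 + 4 = 32
LB2 = min(M1 times) + sum(M2 times) = 3 + 21 = 24
Lower bound = max(LB1, LB2) = max(32, 24) = 32

32


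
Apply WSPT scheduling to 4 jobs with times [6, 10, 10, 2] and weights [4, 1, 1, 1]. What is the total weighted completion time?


Compute p/w ratios and sort ascending (WSPT): [(6, 4), (2, 1), (10, 1), (10, 1)]
Compute weighted completion times:
  Job (p=6,w=4): C=6, w*C=4*6=24
  Job (p=2,w=1): C=8, w*C=1*8=8
  Job (p=10,w=1): C=18, w*C=1*18=18
  Job (p=10,w=1): C=28, w*C=1*28=28
Total weighted completion time = 78

78


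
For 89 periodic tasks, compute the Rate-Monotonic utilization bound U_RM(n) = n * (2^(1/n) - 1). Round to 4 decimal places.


Compute 2^(1/89) = 1.0078185773
Subtract 1: 1.0078185773 - 1 = 0.0078185773
Multiply by n: 89 * 0.0078185773 = 0.6958533797
Round to 4 dp: 0.6959

0.6959


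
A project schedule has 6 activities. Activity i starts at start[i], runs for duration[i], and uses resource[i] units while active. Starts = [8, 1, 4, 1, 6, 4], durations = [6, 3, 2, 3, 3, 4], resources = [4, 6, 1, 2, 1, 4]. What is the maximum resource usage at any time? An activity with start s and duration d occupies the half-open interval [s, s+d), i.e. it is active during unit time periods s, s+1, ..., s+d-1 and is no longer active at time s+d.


Each activity i is active on [start_i, start_i + duration_i).
Compute total resource usage per time slot:
  t=0: active resources = [], total = 0
  t=1: active resources = [6, 2], total = 8
  t=2: active resources = [6, 2], total = 8
  t=3: active resources = [6, 2], total = 8
  t=4: active resources = [1, 4], total = 5
  t=5: active resources = [1, 4], total = 5
  t=6: active resources = [1, 4], total = 5
  t=7: active resources = [1, 4], total = 5
  t=8: active resources = [4, 1], total = 5
  t=9: active resources = [4], total = 4
  t=10: active resources = [4], total = 4
  t=11: active resources = [4], total = 4
  t=12: active resources = [4], total = 4
  t=13: active resources = [4], total = 4
Peak resource demand = 8

8


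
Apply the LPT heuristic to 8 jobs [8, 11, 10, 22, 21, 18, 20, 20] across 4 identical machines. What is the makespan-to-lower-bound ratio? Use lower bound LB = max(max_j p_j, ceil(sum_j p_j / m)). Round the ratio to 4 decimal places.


LPT order: [22, 21, 20, 20, 18, 11, 10, 8]
Machine loads after assignment: [30, 31, 38, 31]
LPT makespan = 38
Lower bound = max(max_job, ceil(total/4)) = max(22, 33) = 33
Ratio = 38 / 33 = 1.1515

1.1515


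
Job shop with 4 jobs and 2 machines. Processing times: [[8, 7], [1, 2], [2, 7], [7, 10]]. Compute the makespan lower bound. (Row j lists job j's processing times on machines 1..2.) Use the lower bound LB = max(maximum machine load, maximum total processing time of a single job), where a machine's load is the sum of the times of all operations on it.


Machine loads:
  Machine 1: 8 + 1 + 2 + 7 = 18
  Machine 2: 7 + 2 + 7 + 10 = 26
Max machine load = 26
Job totals:
  Job 1: 15
  Job 2: 3
  Job 3: 9
  Job 4: 17
Max job total = 17
Lower bound = max(26, 17) = 26

26


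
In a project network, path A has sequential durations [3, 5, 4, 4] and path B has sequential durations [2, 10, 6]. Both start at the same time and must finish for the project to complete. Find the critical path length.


Path A total = 3 + 5 + 4 + 4 = 16
Path B total = 2 + 10 + 6 = 18
Critical path = longest path = max(16, 18) = 18

18


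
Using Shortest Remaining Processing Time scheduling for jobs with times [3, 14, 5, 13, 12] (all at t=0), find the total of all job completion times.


Since all jobs arrive at t=0, SRPT equals SPT ordering.
SPT order: [3, 5, 12, 13, 14]
Completion times:
  Job 1: p=3, C=3
  Job 2: p=5, C=8
  Job 3: p=12, C=20
  Job 4: p=13, C=33
  Job 5: p=14, C=47
Total completion time = 3 + 8 + 20 + 33 + 47 = 111

111


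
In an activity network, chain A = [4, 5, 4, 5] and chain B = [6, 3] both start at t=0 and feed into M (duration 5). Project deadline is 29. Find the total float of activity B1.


Forward pass: ES(B1) = sum of predecessors on chain B = 0
EF = ES + duration = 0 + 6 = 6
Backward pass: LF(M) = deadline = 29; LS(M) = 29 - 5 = 24
LF(B1) = LS(M) - sum(successors on chain B) = 24 - 3 = 21
LS = LF - duration = 21 - 6 = 15
Total float = LS - ES = 15 - 0 = 15

15


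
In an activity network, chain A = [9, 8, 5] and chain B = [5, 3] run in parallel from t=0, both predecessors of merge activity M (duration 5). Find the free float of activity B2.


ES(B2) = sum of predecessors on chain B = 5
EF(B2) = ES + duration = 5 + 3 = 8
Successor of B2 is M. ES(M) = max(sum(A), sum(B)) = max(22, 8) = 22
Free float = ES(successor) - EF(current) = 22 - 8 = 14

14


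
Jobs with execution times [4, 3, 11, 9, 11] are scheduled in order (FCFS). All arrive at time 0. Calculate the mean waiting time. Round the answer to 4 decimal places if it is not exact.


FCFS order (as given): [4, 3, 11, 9, 11]
Waiting times:
  Job 1: wait = 0
  Job 2: wait = 4
  Job 3: wait = 7
  Job 4: wait = 18
  Job 5: wait = 27
Sum of waiting times = 56
Average waiting time = 56/5 = 11.2

11.2


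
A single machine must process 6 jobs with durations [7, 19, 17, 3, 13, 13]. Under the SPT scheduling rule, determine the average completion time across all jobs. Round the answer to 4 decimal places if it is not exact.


Sort jobs by processing time (SPT order): [3, 7, 13, 13, 17, 19]
Compute completion times sequentially:
  Job 1: processing = 3, completes at 3
  Job 2: processing = 7, completes at 10
  Job 3: processing = 13, completes at 23
  Job 4: processing = 13, completes at 36
  Job 5: processing = 17, completes at 53
  Job 6: processing = 19, completes at 72
Sum of completion times = 197
Average completion time = 197/6 = 32.8333

32.8333


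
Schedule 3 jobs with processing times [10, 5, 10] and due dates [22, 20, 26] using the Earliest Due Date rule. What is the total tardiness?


Sort by due date (EDD order): [(5, 20), (10, 22), (10, 26)]
Compute completion times and tardiness:
  Job 1: p=5, d=20, C=5, tardiness=max(0,5-20)=0
  Job 2: p=10, d=22, C=15, tardiness=max(0,15-22)=0
  Job 3: p=10, d=26, C=25, tardiness=max(0,25-26)=0
Total tardiness = 0

0


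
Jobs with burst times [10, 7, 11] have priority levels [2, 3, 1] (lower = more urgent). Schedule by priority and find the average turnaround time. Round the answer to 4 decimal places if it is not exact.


Sort by priority (ascending = highest first):
Order: [(1, 11), (2, 10), (3, 7)]
Completion times:
  Priority 1, burst=11, C=11
  Priority 2, burst=10, C=21
  Priority 3, burst=7, C=28
Average turnaround = 60/3 = 20.0

20.0


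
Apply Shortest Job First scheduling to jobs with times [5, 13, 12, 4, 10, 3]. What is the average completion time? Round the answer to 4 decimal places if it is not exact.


SJF order (ascending): [3, 4, 5, 10, 12, 13]
Completion times:
  Job 1: burst=3, C=3
  Job 2: burst=4, C=7
  Job 3: burst=5, C=12
  Job 4: burst=10, C=22
  Job 5: burst=12, C=34
  Job 6: burst=13, C=47
Average completion = 125/6 = 20.8333

20.8333


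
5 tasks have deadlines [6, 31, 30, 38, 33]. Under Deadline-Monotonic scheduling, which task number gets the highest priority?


Sort tasks by relative deadline (ascending):
  Task 1: deadline = 6
  Task 3: deadline = 30
  Task 2: deadline = 31
  Task 5: deadline = 33
  Task 4: deadline = 38
Priority order (highest first): [1, 3, 2, 5, 4]
Highest priority task = 1

1


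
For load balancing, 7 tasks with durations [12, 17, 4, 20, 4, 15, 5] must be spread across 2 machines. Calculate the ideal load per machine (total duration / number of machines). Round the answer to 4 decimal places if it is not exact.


Total processing time = 12 + 17 + 4 + 20 + 4 + 15 + 5 = 77
Number of machines = 2
Ideal balanced load = 77 / 2 = 38.5

38.5


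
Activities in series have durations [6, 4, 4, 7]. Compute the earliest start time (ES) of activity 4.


Activity 4 starts after activities 1 through 3 complete.
Predecessor durations: [6, 4, 4]
ES = 6 + 4 + 4 = 14

14


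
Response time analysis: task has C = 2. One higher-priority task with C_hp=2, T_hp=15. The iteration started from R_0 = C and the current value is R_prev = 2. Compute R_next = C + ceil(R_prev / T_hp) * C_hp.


R_next = C + ceil(R_prev / T_hp) * C_hp
ceil(2 / 15) = ceil(0.1333) = 1
Interference = 1 * 2 = 2
R_next = 2 + 2 = 4

4


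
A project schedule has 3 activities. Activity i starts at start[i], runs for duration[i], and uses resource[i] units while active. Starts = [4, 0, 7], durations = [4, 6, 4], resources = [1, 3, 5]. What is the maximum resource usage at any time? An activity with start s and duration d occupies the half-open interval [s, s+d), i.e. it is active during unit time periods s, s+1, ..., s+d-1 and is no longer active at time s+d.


Each activity i is active on [start_i, start_i + duration_i).
Compute total resource usage per time slot:
  t=0: active resources = [3], total = 3
  t=1: active resources = [3], total = 3
  t=2: active resources = [3], total = 3
  t=3: active resources = [3], total = 3
  t=4: active resources = [1, 3], total = 4
  t=5: active resources = [1, 3], total = 4
  t=6: active resources = [1], total = 1
  t=7: active resources = [1, 5], total = 6
  t=8: active resources = [5], total = 5
  t=9: active resources = [5], total = 5
  t=10: active resources = [5], total = 5
Peak resource demand = 6

6


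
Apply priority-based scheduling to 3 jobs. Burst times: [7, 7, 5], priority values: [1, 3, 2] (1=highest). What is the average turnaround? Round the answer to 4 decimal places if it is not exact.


Sort by priority (ascending = highest first):
Order: [(1, 7), (2, 5), (3, 7)]
Completion times:
  Priority 1, burst=7, C=7
  Priority 2, burst=5, C=12
  Priority 3, burst=7, C=19
Average turnaround = 38/3 = 12.6667

12.6667


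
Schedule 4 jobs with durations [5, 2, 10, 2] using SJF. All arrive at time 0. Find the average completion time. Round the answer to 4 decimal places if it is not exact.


SJF order (ascending): [2, 2, 5, 10]
Completion times:
  Job 1: burst=2, C=2
  Job 2: burst=2, C=4
  Job 3: burst=5, C=9
  Job 4: burst=10, C=19
Average completion = 34/4 = 8.5

8.5


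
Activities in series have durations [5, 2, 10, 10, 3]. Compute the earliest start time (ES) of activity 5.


Activity 5 starts after activities 1 through 4 complete.
Predecessor durations: [5, 2, 10, 10]
ES = 5 + 2 + 10 + 10 = 27

27


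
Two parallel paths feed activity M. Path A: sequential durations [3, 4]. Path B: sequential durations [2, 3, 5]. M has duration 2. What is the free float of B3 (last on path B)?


ES(B3) = sum of predecessors on chain B = 5
EF(B3) = ES + duration = 5 + 5 = 10
Successor of B3 is M. ES(M) = max(sum(A), sum(B)) = max(7, 10) = 10
Free float = ES(successor) - EF(current) = 10 - 10 = 0

0


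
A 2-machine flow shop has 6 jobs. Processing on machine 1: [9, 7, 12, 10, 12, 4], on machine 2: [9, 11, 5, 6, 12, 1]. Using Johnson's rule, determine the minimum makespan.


Apply Johnson's rule:
  Group 1 (a <= b): [(2, 7, 11), (1, 9, 9), (5, 12, 12)]
  Group 2 (a > b): [(4, 10, 6), (3, 12, 5), (6, 4, 1)]
Optimal job order: [2, 1, 5, 4, 3, 6]
Schedule:
  Job 2: M1 done at 7, M2 done at 18
  Job 1: M1 done at 16, M2 done at 27
  Job 5: M1 done at 28, M2 done at 40
  Job 4: M1 done at 38, M2 done at 46
  Job 3: M1 done at 50, M2 done at 55
  Job 6: M1 done at 54, M2 done at 56
Makespan = 56

56


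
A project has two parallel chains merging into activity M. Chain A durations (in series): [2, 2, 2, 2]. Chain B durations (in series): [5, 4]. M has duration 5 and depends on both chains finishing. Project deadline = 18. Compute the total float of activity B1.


Forward pass: ES(B1) = sum of predecessors on chain B = 0
EF = ES + duration = 0 + 5 = 5
Backward pass: LF(M) = deadline = 18; LS(M) = 18 - 5 = 13
LF(B1) = LS(M) - sum(successors on chain B) = 13 - 4 = 9
LS = LF - duration = 9 - 5 = 4
Total float = LS - ES = 4 - 0 = 4

4


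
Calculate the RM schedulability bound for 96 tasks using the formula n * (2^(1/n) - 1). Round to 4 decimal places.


Compute 2^(1/96) = 1.0072464122
Subtract 1: 1.0072464122 - 1 = 0.0072464122
Multiply by n: 96 * 0.0072464122 = 0.6956555712
Round to 4 dp: 0.6957

0.6957


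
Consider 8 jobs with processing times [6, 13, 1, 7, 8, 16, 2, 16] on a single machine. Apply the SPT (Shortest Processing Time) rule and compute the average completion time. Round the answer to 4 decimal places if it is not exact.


Sort jobs by processing time (SPT order): [1, 2, 6, 7, 8, 13, 16, 16]
Compute completion times sequentially:
  Job 1: processing = 1, completes at 1
  Job 2: processing = 2, completes at 3
  Job 3: processing = 6, completes at 9
  Job 4: processing = 7, completes at 16
  Job 5: processing = 8, completes at 24
  Job 6: processing = 13, completes at 37
  Job 7: processing = 16, completes at 53
  Job 8: processing = 16, completes at 69
Sum of completion times = 212
Average completion time = 212/8 = 26.5

26.5


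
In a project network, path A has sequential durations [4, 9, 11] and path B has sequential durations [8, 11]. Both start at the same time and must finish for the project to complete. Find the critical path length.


Path A total = 4 + 9 + 11 = 24
Path B total = 8 + 11 = 19
Critical path = longest path = max(24, 19) = 24

24


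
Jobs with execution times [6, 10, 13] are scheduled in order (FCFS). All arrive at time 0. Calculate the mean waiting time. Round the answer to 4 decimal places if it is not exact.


FCFS order (as given): [6, 10, 13]
Waiting times:
  Job 1: wait = 0
  Job 2: wait = 6
  Job 3: wait = 16
Sum of waiting times = 22
Average waiting time = 22/3 = 7.3333

7.3333


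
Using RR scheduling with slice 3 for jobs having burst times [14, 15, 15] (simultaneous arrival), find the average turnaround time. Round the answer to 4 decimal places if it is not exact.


Time quantum = 3
Execution trace:
  J1 runs 3 units, time = 3
  J2 runs 3 units, time = 6
  J3 runs 3 units, time = 9
  J1 runs 3 units, time = 12
  J2 runs 3 units, time = 15
  J3 runs 3 units, time = 18
  J1 runs 3 units, time = 21
  J2 runs 3 units, time = 24
  J3 runs 3 units, time = 27
  J1 runs 3 units, time = 30
  J2 runs 3 units, time = 33
  J3 runs 3 units, time = 36
  J1 runs 2 units, time = 38
  J2 runs 3 units, time = 41
  J3 runs 3 units, time = 44
Finish times: [38, 41, 44]
Average turnaround = 123/3 = 41.0

41.0
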